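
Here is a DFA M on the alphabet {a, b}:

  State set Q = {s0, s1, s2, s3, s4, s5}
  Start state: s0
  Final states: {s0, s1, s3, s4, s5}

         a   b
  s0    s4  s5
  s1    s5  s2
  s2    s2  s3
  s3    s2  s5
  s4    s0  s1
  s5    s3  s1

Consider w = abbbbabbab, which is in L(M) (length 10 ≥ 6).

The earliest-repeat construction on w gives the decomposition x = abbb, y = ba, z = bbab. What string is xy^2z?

abbbbababbab

xy^2z = abbb·ba·ba·bbab = abbbbababbab.
Reading y = ba takes M from s3 back to s3, so after x·y·y the machine is still in s3, and z then leads to the accepting state s1. Hence abbbbababbab ∈ L(M).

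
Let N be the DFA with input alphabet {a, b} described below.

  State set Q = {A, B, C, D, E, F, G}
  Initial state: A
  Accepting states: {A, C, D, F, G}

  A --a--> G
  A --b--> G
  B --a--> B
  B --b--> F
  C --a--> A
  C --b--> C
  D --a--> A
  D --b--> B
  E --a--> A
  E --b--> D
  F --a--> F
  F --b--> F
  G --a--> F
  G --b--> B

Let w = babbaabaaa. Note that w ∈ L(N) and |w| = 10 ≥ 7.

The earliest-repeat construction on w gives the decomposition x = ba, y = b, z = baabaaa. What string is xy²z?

babbbaabaaa

xy^2z = ba·b·b·baabaaa = babbbaabaaa.
Reading y = b takes N from F back to F, so after x·y·y the machine is still in F, and z then leads to the accepting state F. Hence babbbaabaaa ∈ L(N).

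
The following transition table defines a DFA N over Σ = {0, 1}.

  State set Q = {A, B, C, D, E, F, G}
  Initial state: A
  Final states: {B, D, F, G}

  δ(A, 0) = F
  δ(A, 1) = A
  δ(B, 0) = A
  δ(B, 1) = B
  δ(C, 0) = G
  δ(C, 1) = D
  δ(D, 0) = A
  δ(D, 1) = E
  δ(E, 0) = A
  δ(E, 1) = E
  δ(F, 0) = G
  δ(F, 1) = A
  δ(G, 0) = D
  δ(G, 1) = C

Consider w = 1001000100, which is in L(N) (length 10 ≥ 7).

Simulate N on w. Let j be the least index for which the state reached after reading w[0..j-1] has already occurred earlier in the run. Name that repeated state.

State sequence: A -1-> A -0-> F -0-> G -1-> C -0-> G -0-> D -0-> A -1-> A -0-> F -0-> G
First repeat at step 1: A was already visited.

The earliest repeat is at step j = 1: N is in A, which it already visited at step i = 0.

A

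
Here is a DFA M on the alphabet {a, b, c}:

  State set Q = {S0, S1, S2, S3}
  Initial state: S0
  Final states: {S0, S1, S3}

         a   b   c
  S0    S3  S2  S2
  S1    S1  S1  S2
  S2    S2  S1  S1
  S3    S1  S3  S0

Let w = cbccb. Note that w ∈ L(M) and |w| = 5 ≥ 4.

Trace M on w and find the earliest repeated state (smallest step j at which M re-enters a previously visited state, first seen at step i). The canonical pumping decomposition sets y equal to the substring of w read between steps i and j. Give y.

bc

State sequence: S0 -c-> S2 -b-> S1 -c-> S2 -c-> S1 -b-> S1
First repeat at step 3: S2 was already visited.

So i = 1, j = 3, giving x = w[0:1] = c, y = w[1:3] = bc, z = w[3:5] = cb.
Check: |xy| = 3 ≤ 4 and |y| = 2 ≥ 1. Reading y takes M from S2 back to S2, so every xyⁱz is accepted.
The DFA has 4 states, so the proof of the pumping lemma guarantees a repeated state among the first 4+1 visited; the segment between the two visits is the pumpable y.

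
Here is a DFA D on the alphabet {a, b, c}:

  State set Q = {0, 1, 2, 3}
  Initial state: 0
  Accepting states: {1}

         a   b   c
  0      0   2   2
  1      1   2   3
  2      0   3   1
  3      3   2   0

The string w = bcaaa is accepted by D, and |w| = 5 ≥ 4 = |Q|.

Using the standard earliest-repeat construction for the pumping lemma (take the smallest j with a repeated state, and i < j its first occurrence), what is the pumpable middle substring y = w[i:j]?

a

Run of D on w = b c a a a:
  step 0: 0  (start)
  step 1: 2  (read b: 0→2)
  step 2: 1  (read c: 2→1)
  step 3: 1  (read a: 1→1)   ← first repeat (1 seen earlier)
  step 4: 1  (read a: 1→1)
  step 5: 1  (read a: 1→1)

So i = 2, j = 3, giving x = w[0:2] = bc, y = w[2:3] = a, z = w[3:5] = aa.
Check: |xy| = 3 ≤ 4 and |y| = 1 ≥ 1. Reading y takes D from 1 back to 1, so every xyⁱz is accepted.
With |Q| = 4, pigeonhole forces a state repeat no later than step 4; the substring read between the first and second visits to that state can be pumped.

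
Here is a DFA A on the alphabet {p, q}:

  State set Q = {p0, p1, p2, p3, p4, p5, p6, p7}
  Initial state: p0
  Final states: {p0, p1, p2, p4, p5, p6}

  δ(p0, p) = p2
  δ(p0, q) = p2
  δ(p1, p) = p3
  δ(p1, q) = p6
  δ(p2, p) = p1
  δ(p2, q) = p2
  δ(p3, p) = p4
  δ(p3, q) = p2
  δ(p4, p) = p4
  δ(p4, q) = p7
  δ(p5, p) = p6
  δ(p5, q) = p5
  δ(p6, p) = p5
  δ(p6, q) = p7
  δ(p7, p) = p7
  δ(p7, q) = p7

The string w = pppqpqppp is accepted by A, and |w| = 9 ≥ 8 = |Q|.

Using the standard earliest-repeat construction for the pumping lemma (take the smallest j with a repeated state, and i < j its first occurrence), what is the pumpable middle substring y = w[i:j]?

ppq

Run of A on w = p p p q p q p p p:
  step 0: p0  (start)
  step 1: p2  (read p: p0→p2)
  step 2: p1  (read p: p2→p1)
  step 3: p3  (read p: p1→p3)
  step 4: p2  (read q: p3→p2)   ← first repeat (p2 seen earlier)
  step 5: p1  (read p: p2→p1)
  step 6: p6  (read q: p1→p6)
  step 7: p5  (read p: p6→p5)
  step 8: p6  (read p: p5→p6)
  step 9: p5  (read p: p6→p5)

So i = 1, j = 4, giving x = w[0:1] = p, y = w[1:4] = ppq, z = w[4:9] = pqppp.
Check: |xy| = 4 ≤ 8 and |y| = 3 ≥ 1. Reading y takes A from p2 back to p2, so every xyⁱz is accepted.
Pumping length from the standard proof: p = 8 (the number of states). The repeated state found above gives |xy| = j ≤ 8 and |y| = j − i ≥ 1.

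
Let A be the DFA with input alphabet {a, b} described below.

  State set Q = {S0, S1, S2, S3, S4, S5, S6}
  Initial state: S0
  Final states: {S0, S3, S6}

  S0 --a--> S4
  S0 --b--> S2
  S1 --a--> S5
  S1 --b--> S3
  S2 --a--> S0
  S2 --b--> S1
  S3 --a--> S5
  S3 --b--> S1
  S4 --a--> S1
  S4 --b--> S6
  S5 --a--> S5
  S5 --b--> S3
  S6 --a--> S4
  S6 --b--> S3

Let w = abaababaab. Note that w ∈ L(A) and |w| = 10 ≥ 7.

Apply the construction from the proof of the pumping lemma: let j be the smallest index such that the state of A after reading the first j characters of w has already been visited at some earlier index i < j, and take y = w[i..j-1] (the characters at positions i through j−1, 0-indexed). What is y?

State sequence: S0 -a-> S4 -b-> S6 -a-> S4 -a-> S1 -b-> S3 -a-> S5 -b-> S3 -a-> S5 -a-> S5 -b-> S3
First repeat at step 3: S4 was already visited.

So i = 1, j = 3, giving x = w[0:1] = a, y = w[1:3] = ba, z = w[3:10] = ababaab.
Check: |xy| = 3 ≤ 7 and |y| = 2 ≥ 1. Reading y takes A from S4 back to S4, so every xyⁱz is accepted.
Pumping length from the standard proof: p = 7 (the number of states). The repeated state found above gives |xy| = j ≤ 7 and |y| = j − i ≥ 1.

ba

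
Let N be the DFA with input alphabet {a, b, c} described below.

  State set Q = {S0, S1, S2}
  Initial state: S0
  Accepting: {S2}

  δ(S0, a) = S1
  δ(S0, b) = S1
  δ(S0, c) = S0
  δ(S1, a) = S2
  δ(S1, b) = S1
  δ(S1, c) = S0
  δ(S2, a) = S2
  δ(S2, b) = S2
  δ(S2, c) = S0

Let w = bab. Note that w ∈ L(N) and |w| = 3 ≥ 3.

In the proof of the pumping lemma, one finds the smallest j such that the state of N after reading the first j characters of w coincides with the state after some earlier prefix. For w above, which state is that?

Run of N on w = b a b:
  step 0: S0  (start)
  step 1: S1  (read b: S0→S1)
  step 2: S2  (read a: S1→S2)
  step 3: S2  (read b: S2→S2)   ← first repeat (S2 seen earlier)

The earliest repeat is at step j = 3: N is in S2, which it already visited at step i = 2.
With |Q| = 3, pigeonhole forces a state repeat no later than step 3; the substring read between the first and second visits to that state can be pumped.

S2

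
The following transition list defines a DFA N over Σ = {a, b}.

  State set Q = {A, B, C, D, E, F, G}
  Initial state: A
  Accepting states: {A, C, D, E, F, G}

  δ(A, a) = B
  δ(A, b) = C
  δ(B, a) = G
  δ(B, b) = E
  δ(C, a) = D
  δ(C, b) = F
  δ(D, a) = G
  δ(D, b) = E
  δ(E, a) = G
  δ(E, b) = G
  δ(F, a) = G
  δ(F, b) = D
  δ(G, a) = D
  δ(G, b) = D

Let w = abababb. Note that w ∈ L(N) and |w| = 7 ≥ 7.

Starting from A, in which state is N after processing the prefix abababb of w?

E

Run of N on the first 7 characters of w = a b a b a b b:
  step 0: A  (start)
  step 1: B  (read a: A→B)
  step 2: E  (read b: B→E)
  step 3: G  (read a: E→G)
  step 4: D  (read b: G→D)
  step 5: G  (read a: D→G)
  step 6: D  (read b: G→D)
  step 7: E  (read b: D→E)

After reading 7 characters, N is in state E.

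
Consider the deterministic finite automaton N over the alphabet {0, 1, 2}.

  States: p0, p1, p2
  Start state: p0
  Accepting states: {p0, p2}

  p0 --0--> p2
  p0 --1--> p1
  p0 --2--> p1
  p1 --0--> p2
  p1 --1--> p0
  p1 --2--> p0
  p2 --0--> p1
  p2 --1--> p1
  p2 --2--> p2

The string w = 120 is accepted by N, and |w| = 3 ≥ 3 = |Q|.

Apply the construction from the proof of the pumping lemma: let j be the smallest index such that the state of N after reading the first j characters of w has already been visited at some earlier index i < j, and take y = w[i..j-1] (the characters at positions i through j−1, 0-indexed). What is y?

State sequence: p0 -1-> p1 -2-> p0 -0-> p2
First repeat at step 2: p0 was already visited.

So i = 0, j = 2, giving x = w[0:0] = ε, y = w[0:2] = 12, z = w[2:3] = 0.
Check: |xy| = 2 ≤ 3 and |y| = 2 ≥ 1. Reading y takes N from p0 back to p0, so every xyⁱz is accepted.
Since N has 3 states, any run of length ≥ 3 visits 3+1 states, so by pigeonhole some state repeats within the first 3 steps — that repeat gives the pumpable loop.

12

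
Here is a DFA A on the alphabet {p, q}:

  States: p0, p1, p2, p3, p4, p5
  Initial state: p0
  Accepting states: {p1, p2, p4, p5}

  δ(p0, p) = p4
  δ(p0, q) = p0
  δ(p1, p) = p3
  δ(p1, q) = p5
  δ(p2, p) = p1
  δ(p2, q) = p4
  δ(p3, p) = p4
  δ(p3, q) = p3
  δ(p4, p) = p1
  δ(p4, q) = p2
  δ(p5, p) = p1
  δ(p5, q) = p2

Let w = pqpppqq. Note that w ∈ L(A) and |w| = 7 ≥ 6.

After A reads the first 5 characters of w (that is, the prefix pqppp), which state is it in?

Run of A on the first 5 characters of w = p q p p p:
  step 0: p0  (start)
  step 1: p4  (read p: p0→p4)
  step 2: p2  (read q: p4→p2)
  step 3: p1  (read p: p2→p1)
  step 4: p3  (read p: p1→p3)
  step 5: p4  (read p: p3→p4)

After reading 5 characters, A is in state p4.
(This kind of state-tracing is the core of the pumping-lemma construction: with 6 states, pigeonhole forces a repeat within the first 6 steps.)

p4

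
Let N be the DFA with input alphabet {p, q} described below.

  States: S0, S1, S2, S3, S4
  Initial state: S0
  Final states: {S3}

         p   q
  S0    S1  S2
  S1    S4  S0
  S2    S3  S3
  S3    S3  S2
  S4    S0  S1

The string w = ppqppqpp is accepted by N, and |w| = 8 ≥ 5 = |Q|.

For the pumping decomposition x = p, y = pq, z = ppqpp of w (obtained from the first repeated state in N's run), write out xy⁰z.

pppqpp

xy⁰z = xz = p·ppqpp = pppqpp.
Reading y = pq takes N from S1 back to S1, so after x the machine is still in S1, and z then leads to the accepting state S3. Hence pppqpp ∈ L(N).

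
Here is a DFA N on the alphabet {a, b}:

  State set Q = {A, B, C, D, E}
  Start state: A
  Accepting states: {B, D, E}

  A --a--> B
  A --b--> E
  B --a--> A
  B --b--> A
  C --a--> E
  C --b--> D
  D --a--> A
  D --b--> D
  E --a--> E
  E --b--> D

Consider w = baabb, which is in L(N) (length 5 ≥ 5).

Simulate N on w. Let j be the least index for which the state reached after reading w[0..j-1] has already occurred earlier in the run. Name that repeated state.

E

Run of N on w = b a a b b:
  step 0: A  (start)
  step 1: E  (read b: A→E)
  step 2: E  (read a: E→E)   ← first repeat (E seen earlier)
  step 3: E  (read a: E→E)
  step 4: D  (read b: E→D)
  step 5: D  (read b: D→D)

The earliest repeat is at step j = 2: N is in E, which it already visited at step i = 1.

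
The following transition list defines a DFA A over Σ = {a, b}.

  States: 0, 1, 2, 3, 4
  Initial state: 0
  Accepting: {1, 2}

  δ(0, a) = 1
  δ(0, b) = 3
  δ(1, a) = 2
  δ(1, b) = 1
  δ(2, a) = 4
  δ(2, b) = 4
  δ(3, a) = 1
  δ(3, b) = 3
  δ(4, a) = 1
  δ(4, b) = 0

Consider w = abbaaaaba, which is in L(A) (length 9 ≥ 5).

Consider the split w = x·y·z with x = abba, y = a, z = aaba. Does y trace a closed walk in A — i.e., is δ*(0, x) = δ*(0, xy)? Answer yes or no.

no

Run of A on the first 5 characters of w = a b b a a:
  step 0: 0  (start)
  step 1: 1  (read a: 0→1)
  step 2: 1  (read b: 1→1)
  step 3: 1  (read b: 1→1)
  step 4: 2  (read a: 1→2)
  step 5: 4  (read a: 2→4)

After x (step 4): 2. After xy (step 5): 4.
They differ (2 ≠ 4), so y is not a cycle from the state after x; this split is not the one the pumping-lemma construction produces, and pumping y need not keep the string in L(A).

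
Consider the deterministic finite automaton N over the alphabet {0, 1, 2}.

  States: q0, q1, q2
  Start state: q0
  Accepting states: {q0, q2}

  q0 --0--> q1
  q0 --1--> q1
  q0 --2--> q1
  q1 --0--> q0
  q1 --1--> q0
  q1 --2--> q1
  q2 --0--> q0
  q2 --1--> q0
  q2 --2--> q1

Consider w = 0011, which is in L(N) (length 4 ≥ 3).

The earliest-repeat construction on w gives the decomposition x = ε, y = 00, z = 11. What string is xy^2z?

000011

xy^2z = ε·00·00·11 = 000011.
Reading y = 00 takes N from q0 back to q0, so after x·y·y the machine is still in q0, and z then leads to the accepting state q0. Hence 000011 ∈ L(N).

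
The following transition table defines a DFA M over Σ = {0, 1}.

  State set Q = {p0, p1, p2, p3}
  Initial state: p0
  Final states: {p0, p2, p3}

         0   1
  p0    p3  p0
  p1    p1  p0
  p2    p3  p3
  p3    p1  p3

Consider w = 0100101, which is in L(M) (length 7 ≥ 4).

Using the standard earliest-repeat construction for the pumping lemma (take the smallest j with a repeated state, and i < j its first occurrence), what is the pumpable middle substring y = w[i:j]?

Run of M on w = 0 1 0 0 1 0 1:
  step 0: p0  (start)
  step 1: p3  (read 0: p0→p3)
  step 2: p3  (read 1: p3→p3)   ← first repeat (p3 seen earlier)
  step 3: p1  (read 0: p3→p1)
  step 4: p1  (read 0: p1→p1)
  step 5: p0  (read 1: p1→p0)
  step 6: p3  (read 0: p0→p3)
  step 7: p3  (read 1: p3→p3)

So i = 1, j = 2, giving x = w[0:1] = 0, y = w[1:2] = 1, z = w[2:7] = 00101.
Check: |xy| = 2 ≤ 4 and |y| = 1 ≥ 1. Reading y takes M from p3 back to p3, so every xyⁱz is accepted.
The DFA has 4 states, so the proof of the pumping lemma guarantees a repeated state among the first 4+1 visited; the segment between the two visits is the pumpable y.

1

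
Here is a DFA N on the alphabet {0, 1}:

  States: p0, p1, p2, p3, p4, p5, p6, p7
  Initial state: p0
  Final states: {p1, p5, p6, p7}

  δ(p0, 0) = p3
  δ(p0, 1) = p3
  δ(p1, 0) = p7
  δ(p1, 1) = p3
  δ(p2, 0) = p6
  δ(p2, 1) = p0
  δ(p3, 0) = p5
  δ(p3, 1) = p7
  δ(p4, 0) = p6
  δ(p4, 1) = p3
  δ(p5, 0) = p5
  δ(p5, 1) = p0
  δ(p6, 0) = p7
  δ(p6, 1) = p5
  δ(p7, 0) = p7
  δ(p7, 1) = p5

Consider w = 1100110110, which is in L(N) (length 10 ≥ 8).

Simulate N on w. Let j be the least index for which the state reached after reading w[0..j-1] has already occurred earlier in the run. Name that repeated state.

State sequence: p0 -1-> p3 -1-> p7 -0-> p7 -0-> p7 -1-> p5 -1-> p0 -0-> p3 -1-> p7 -1-> p5 -0-> p5
First repeat at step 3: p7 was already visited.

The earliest repeat is at step j = 3: N is in p7, which it already visited at step i = 2.
The DFA has 8 states, so the proof of the pumping lemma guarantees a repeated state among the first 8+1 visited; the segment between the two visits is the pumpable y.

p7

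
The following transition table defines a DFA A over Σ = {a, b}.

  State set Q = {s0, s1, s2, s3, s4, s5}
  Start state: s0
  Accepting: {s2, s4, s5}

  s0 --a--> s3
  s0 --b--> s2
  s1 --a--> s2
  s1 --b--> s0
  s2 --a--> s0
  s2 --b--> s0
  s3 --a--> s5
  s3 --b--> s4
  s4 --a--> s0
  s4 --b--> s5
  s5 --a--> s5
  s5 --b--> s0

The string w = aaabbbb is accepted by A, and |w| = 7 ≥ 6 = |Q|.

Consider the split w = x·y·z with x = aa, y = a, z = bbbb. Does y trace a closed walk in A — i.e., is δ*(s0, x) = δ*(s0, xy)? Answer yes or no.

yes

State sequence: s0 -a-> s3 -a-> s5 -a-> s5

After x (step 2): s5. After xy (step 3): s5.
They match, so y = a drives A around a cycle from s5 back to itself; pumping y any number of times keeps A in s5 before reading z, and xyⁱz ∈ L(A) for every i ≥ 0.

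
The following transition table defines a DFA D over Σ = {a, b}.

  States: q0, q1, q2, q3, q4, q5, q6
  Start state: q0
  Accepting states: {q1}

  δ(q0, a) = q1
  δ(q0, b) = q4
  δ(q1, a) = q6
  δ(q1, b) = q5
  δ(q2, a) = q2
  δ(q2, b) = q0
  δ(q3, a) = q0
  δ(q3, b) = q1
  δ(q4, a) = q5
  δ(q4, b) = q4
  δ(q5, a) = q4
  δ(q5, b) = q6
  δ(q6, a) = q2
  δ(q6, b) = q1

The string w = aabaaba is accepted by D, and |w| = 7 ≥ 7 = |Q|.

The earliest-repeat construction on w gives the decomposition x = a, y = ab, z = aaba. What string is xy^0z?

aaaba

xy⁰z = xz = a·aaba = aaaba.
Reading y = ab takes D from q1 back to q1, so after x the machine is still in q1, and z then leads to the accepting state q1. Hence aaaba ∈ L(D).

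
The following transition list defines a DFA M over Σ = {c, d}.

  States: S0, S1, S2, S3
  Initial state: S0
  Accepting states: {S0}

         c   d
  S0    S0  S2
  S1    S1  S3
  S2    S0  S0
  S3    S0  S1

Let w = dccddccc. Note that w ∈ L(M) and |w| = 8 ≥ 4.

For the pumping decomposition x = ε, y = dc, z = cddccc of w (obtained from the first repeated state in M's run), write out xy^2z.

xy^2z = ε·dc·dc·cddccc = dcdccddccc.
Reading y = dc takes M from S0 back to S0, so after x·y·y the machine is still in S0, and z then leads to the accepting state S0. Hence dcdccddccc ∈ L(M).

dcdccddccc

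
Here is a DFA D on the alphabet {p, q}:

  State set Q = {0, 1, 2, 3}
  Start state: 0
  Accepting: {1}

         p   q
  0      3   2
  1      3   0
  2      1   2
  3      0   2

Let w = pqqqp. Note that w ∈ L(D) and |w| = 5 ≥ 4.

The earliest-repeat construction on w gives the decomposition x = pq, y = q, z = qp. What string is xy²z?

pqqqqp

xy^2z = pq·q·q·qp = pqqqqp.
Reading y = q takes D from 2 back to 2, so after x·y·y the machine is still in 2, and z then leads to the accepting state 1. Hence pqqqqp ∈ L(D).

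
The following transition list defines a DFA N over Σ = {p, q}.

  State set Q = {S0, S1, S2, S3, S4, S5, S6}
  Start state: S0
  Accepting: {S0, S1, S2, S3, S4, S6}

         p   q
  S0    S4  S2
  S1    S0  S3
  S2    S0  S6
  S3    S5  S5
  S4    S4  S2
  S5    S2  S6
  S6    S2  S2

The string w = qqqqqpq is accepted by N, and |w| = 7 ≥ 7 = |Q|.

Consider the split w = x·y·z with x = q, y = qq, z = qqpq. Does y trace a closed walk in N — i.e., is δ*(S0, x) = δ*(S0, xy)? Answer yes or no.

yes

Run of N on the first 3 characters of w = q q q:
  step 0: S0  (start)
  step 1: S2  (read q: S0→S2)
  step 2: S6  (read q: S2→S6)
  step 3: S2  (read q: S6→S2)

After x (step 1): S2. After xy (step 3): S2.
They match, so y = qq drives N around a cycle from S2 back to itself; pumping y any number of times keeps N in S2 before reading z, and xyⁱz ∈ L(N) for every i ≥ 0.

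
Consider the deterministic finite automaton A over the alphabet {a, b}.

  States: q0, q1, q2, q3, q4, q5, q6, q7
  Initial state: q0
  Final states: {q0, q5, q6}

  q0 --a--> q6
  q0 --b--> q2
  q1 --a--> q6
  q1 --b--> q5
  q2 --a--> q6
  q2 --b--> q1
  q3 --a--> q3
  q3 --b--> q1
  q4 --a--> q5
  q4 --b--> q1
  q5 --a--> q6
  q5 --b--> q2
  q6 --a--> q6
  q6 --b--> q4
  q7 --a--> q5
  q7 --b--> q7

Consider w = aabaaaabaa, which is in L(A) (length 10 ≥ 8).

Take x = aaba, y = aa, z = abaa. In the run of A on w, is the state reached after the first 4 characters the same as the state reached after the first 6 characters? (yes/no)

no

Run of A on the first 6 characters of w = a a b a a a:
  step 0: q0  (start)
  step 1: q6  (read a: q0→q6)
  step 2: q6  (read a: q6→q6)
  step 3: q4  (read b: q6→q4)
  step 4: q5  (read a: q4→q5)
  step 5: q6  (read a: q5→q6)
  step 6: q6  (read a: q6→q6)

After x (step 4): q5. After xy (step 6): q6.
They differ (q5 ≠ q6), so y is not a cycle from the state after x; this split is not the one the pumping-lemma construction produces, and pumping y need not keep the string in L(A).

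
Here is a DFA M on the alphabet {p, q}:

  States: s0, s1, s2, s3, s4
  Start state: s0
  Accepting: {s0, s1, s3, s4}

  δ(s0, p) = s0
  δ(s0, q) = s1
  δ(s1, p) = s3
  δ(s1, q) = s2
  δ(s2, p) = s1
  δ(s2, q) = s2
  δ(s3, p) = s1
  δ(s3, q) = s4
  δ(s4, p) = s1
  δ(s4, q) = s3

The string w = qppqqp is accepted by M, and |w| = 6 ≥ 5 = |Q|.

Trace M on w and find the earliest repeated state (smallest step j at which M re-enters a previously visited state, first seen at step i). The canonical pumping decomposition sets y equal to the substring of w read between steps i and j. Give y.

pp

State sequence: s0 -q-> s1 -p-> s3 -p-> s1 -q-> s2 -q-> s2 -p-> s1
First repeat at step 3: s1 was already visited.

So i = 1, j = 3, giving x = w[0:1] = q, y = w[1:3] = pp, z = w[3:6] = qqp.
Check: |xy| = 3 ≤ 5 and |y| = 2 ≥ 1. Reading y takes M from s1 back to s1, so every xyⁱz is accepted.
Pumping length from the standard proof: p = 5 (the number of states). The repeated state found above gives |xy| = j ≤ 5 and |y| = j − i ≥ 1.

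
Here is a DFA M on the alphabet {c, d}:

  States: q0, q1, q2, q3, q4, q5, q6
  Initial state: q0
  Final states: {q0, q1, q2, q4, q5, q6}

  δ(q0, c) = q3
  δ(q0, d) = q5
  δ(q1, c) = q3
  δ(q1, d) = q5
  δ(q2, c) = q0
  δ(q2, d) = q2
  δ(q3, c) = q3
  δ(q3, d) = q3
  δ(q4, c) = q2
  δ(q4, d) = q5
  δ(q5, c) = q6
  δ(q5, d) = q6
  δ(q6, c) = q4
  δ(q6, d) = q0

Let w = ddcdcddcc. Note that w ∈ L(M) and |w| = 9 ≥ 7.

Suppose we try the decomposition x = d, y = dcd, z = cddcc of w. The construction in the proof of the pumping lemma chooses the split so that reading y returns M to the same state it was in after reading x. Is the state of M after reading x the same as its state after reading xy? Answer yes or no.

yes

Run of M on the first 4 characters of w = d d c d:
  step 0: q0  (start)
  step 1: q5  (read d: q0→q5)
  step 2: q6  (read d: q5→q6)
  step 3: q4  (read c: q6→q4)
  step 4: q5  (read d: q4→q5)

After x (step 1): q5. After xy (step 4): q5.
They match, so y = dcd drives M around a cycle from q5 back to itself; pumping y any number of times keeps M in q5 before reading z, and xyⁱz ∈ L(M) for every i ≥ 0.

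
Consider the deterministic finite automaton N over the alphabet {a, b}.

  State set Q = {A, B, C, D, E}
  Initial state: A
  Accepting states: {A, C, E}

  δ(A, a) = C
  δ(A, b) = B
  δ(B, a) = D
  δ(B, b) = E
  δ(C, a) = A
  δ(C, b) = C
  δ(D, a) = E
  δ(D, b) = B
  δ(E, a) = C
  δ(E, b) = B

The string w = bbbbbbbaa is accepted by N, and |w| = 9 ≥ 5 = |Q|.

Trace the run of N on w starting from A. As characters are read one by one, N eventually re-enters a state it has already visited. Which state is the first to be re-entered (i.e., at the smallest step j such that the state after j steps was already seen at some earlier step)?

State sequence: A -b-> B -b-> E -b-> B -b-> E -b-> B -b-> E -b-> B -a-> D -a-> E
First repeat at step 3: B was already visited.

The earliest repeat is at step j = 3: N is in B, which it already visited at step i = 1.

B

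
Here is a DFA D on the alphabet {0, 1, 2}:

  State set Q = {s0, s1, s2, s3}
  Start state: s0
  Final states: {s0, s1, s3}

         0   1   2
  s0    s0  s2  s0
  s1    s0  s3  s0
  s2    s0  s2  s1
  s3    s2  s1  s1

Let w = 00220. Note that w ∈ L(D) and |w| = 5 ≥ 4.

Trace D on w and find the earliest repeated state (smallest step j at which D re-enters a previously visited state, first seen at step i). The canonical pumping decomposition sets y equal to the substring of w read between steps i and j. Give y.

0

Run of D on w = 0 0 2 2 0:
  step 0: s0  (start)
  step 1: s0  (read 0: s0→s0)   ← first repeat (s0 seen earlier)
  step 2: s0  (read 0: s0→s0)
  step 3: s0  (read 2: s0→s0)
  step 4: s0  (read 2: s0→s0)
  step 5: s0  (read 0: s0→s0)

So i = 0, j = 1, giving x = w[0:0] = ε, y = w[0:1] = 0, z = w[1:5] = 0220.
Check: |xy| = 1 ≤ 4 and |y| = 1 ≥ 1. Reading y takes D from s0 back to s0, so every xyⁱz is accepted.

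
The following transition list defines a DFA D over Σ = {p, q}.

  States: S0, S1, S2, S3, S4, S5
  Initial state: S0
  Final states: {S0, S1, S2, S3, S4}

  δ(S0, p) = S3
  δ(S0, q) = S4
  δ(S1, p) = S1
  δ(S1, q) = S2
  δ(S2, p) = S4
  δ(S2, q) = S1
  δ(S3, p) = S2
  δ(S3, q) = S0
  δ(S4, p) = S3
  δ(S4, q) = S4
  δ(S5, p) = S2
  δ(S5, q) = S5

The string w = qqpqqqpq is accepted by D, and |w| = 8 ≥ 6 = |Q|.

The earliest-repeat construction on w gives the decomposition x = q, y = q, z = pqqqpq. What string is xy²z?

xy^2z = q·q·q·pqqqpq = qqqpqqqpq.
Reading y = q takes D from S4 back to S4, so after x·y·y the machine is still in S4, and z then leads to the accepting state S0. Hence qqqpqqqpq ∈ L(D).

qqqpqqqpq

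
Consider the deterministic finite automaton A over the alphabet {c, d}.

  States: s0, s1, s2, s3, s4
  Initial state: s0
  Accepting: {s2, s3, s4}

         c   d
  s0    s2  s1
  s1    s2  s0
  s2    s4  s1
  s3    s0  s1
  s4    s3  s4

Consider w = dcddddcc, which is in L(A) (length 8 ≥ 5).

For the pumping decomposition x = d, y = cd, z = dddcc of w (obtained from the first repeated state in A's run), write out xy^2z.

dcdcddddcc

xy^2z = d·cd·cd·dddcc = dcdcddddcc.
Reading y = cd takes A from s1 back to s1, so after x·y·y the machine is still in s1, and z then leads to the accepting state s4. Hence dcdcddddcc ∈ L(A).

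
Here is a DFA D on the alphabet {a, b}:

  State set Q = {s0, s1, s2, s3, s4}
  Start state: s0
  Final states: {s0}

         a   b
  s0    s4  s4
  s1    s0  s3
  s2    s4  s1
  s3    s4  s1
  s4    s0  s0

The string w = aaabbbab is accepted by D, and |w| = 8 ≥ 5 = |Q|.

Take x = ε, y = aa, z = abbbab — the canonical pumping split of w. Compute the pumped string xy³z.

aaaaaaabbbab

xy^3z = ε·aa·aa·aa·abbbab = aaaaaaabbbab.
Reading y = aa takes D from s0 back to s0, so after x·y·y·y the machine is still in s0, and z then leads to the accepting state s0. Hence aaaaaaabbbab ∈ L(D).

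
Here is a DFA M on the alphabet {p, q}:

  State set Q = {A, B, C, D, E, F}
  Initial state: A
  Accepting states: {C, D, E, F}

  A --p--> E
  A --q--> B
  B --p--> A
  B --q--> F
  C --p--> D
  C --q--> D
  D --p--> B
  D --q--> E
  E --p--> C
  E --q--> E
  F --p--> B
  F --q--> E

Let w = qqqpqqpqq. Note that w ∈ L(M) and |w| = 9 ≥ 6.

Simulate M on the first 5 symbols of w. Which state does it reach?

Run of M on the first 5 characters of w = q q q p q:
  step 0: A  (start)
  step 1: B  (read q: A→B)
  step 2: F  (read q: B→F)
  step 3: E  (read q: F→E)
  step 4: C  (read p: E→C)
  step 5: D  (read q: C→D)

After reading 5 characters, M is in state D.

D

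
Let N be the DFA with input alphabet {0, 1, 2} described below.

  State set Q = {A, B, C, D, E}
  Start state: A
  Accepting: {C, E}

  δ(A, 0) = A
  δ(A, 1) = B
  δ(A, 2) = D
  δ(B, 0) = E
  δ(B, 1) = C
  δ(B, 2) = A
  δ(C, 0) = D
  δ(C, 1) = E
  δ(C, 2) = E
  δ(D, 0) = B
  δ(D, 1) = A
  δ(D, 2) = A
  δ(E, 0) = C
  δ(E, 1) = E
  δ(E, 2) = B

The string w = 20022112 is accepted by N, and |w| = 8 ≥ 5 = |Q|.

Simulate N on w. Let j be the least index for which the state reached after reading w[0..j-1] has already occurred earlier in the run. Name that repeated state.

B

State sequence: A -2-> D -0-> B -0-> E -2-> B -2-> A -1-> B -1-> C -2-> E
First repeat at step 4: B was already visited.

The earliest repeat is at step j = 4: N is in B, which it already visited at step i = 2.
The DFA has 5 states, so the proof of the pumping lemma guarantees a repeated state among the first 5+1 visited; the segment between the two visits is the pumpable y.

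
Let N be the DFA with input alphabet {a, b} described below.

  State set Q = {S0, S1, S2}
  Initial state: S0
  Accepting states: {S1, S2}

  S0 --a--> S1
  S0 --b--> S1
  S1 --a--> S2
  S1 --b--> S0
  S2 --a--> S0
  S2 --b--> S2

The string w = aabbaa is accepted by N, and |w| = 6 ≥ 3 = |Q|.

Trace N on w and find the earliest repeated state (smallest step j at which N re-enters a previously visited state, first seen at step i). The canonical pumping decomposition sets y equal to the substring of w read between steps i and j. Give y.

State sequence: S0 -a-> S1 -a-> S2 -b-> S2 -b-> S2 -a-> S0 -a-> S1
First repeat at step 3: S2 was already visited.

So i = 2, j = 3, giving x = w[0:2] = aa, y = w[2:3] = b, z = w[3:6] = baa.
Check: |xy| = 3 ≤ 3 and |y| = 1 ≥ 1. Reading y takes N from S2 back to S2, so every xyⁱz is accepted.

b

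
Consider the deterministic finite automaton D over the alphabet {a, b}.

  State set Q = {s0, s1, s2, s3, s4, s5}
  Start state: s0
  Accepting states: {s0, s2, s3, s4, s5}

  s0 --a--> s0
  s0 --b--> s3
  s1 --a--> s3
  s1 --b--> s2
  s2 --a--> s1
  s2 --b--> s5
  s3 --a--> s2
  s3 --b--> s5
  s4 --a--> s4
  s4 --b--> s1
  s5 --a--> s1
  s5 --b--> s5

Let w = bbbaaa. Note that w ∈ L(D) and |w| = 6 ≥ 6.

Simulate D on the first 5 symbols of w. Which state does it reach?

State sequence: s0 -b-> s3 -b-> s5 -b-> s5 -a-> s1 -a-> s3

After reading 5 characters, D is in state s3.

s3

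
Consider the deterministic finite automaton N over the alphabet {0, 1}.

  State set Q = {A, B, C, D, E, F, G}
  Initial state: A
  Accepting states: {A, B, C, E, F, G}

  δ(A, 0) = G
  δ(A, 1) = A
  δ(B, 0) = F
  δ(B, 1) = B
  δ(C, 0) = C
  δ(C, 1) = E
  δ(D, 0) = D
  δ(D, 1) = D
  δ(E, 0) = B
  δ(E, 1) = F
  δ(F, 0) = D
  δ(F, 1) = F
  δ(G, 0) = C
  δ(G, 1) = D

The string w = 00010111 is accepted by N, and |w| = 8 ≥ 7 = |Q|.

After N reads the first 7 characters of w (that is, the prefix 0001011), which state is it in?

B

Run of N on the first 7 characters of w = 0 0 0 1 0 1 1:
  step 0: A  (start)
  step 1: G  (read 0: A→G)
  step 2: C  (read 0: G→C)
  step 3: C  (read 0: C→C)
  step 4: E  (read 1: C→E)
  step 5: B  (read 0: E→B)
  step 6: B  (read 1: B→B)
  step 7: B  (read 1: B→B)

After reading 7 characters, N is in state B.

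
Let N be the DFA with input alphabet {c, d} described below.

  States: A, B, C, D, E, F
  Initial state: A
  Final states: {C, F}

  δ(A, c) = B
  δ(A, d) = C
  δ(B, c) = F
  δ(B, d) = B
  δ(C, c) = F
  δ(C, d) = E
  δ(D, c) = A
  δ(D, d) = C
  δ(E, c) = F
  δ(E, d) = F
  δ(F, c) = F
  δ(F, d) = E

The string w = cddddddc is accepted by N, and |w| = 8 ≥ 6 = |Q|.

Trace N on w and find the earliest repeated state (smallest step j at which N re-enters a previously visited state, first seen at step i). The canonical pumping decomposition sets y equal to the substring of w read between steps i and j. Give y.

d

State sequence: A -c-> B -d-> B -d-> B -d-> B -d-> B -d-> B -d-> B -c-> F
First repeat at step 2: B was already visited.

So i = 1, j = 2, giving x = w[0:1] = c, y = w[1:2] = d, z = w[2:8] = dddddc.
Check: |xy| = 2 ≤ 6 and |y| = 1 ≥ 1. Reading y takes N from B back to B, so every xyⁱz is accepted.
Since N has 6 states, any run of length ≥ 6 visits 6+1 states, so by pigeonhole some state repeats within the first 6 steps — that repeat gives the pumpable loop.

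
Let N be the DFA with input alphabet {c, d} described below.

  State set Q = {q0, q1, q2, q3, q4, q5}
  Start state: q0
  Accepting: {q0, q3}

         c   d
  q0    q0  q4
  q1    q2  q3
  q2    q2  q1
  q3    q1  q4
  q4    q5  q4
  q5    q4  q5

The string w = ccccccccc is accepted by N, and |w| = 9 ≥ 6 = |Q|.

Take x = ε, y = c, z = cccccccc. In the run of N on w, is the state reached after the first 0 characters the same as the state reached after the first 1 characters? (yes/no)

Run of N on the first 1 characters of w = c:
  step 0: q0  (start)
  step 1: q0  (read c: q0→q0)

After x (step 0): q0. After xy (step 1): q0.
They match, so y = c drives N around a cycle from q0 back to itself; pumping y any number of times keeps N in q0 before reading z, and xyⁱz ∈ L(N) for every i ≥ 0.

yes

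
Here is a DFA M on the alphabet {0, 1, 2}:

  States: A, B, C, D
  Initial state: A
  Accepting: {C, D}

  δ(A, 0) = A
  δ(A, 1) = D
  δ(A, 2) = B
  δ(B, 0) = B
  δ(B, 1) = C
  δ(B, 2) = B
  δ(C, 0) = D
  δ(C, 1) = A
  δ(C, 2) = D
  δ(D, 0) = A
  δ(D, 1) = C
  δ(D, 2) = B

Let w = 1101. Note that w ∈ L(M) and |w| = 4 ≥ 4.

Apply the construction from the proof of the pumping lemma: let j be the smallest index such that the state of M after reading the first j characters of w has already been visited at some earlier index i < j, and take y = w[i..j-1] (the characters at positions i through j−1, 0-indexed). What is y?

State sequence: A -1-> D -1-> C -0-> D -1-> C
First repeat at step 3: D was already visited.

So i = 1, j = 3, giving x = w[0:1] = 1, y = w[1:3] = 10, z = w[3:4] = 1.
Check: |xy| = 3 ≤ 4 and |y| = 2 ≥ 1. Reading y takes M from D back to D, so every xyⁱz is accepted.
With |Q| = 4, pigeonhole forces a state repeat no later than step 4; the substring read between the first and second visits to that state can be pumped.

10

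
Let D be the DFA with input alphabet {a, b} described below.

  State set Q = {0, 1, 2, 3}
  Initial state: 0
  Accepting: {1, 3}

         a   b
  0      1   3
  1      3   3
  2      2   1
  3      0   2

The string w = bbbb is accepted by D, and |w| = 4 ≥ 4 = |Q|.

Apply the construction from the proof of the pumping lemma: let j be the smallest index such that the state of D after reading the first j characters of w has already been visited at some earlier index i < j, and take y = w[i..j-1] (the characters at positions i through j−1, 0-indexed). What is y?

bbb

Run of D on w = b b b b:
  step 0: 0  (start)
  step 1: 3  (read b: 0→3)
  step 2: 2  (read b: 3→2)
  step 3: 1  (read b: 2→1)
  step 4: 3  (read b: 1→3)   ← first repeat (3 seen earlier)

So i = 1, j = 4, giving x = w[0:1] = b, y = w[1:4] = bbb, z = w[4:4] = ε.
Check: |xy| = 4 ≤ 4 and |y| = 3 ≥ 1. Reading y takes D from 3 back to 3, so every xyⁱz is accepted.
Since D has 4 states, any run of length ≥ 4 visits 4+1 states, so by pigeonhole some state repeats within the first 4 steps — that repeat gives the pumpable loop.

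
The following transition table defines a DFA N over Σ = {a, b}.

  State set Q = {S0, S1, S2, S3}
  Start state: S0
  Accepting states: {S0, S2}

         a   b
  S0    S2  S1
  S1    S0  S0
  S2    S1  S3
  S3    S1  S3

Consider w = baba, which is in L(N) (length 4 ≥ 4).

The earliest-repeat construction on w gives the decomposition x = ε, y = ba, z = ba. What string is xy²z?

xy^2z = ε·ba·ba·ba = bababa.
Reading y = ba takes N from S0 back to S0, so after x·y·y the machine is still in S0, and z then leads to the accepting state S0. Hence bababa ∈ L(N).

bababa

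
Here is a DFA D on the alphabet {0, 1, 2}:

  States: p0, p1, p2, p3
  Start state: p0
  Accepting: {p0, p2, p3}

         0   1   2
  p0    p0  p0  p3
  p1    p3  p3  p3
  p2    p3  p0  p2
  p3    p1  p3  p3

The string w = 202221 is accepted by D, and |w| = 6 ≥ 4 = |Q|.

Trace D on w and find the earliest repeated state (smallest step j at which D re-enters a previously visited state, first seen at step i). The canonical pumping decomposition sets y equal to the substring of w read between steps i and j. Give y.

02

Run of D on w = 2 0 2 2 2 1:
  step 0: p0  (start)
  step 1: p3  (read 2: p0→p3)
  step 2: p1  (read 0: p3→p1)
  step 3: p3  (read 2: p1→p3)   ← first repeat (p3 seen earlier)
  step 4: p3  (read 2: p3→p3)
  step 5: p3  (read 2: p3→p3)
  step 6: p3  (read 1: p3→p3)

So i = 1, j = 3, giving x = w[0:1] = 2, y = w[1:3] = 02, z = w[3:6] = 221.
Check: |xy| = 3 ≤ 4 and |y| = 2 ≥ 1. Reading y takes D from p3 back to p3, so every xyⁱz is accepted.
Pumping length from the standard proof: p = 4 (the number of states). The repeated state found above gives |xy| = j ≤ 4 and |y| = j − i ≥ 1.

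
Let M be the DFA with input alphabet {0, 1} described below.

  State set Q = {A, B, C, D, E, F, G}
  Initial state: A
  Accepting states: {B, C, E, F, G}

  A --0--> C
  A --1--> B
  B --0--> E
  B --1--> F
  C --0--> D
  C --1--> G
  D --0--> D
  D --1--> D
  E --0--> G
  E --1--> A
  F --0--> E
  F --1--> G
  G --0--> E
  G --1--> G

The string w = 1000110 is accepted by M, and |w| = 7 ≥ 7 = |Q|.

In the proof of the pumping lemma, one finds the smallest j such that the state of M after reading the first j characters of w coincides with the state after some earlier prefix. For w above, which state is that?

State sequence: A -1-> B -0-> E -0-> G -0-> E -1-> A -1-> B -0-> E
First repeat at step 4: E was already visited.

The earliest repeat is at step j = 4: M is in E, which it already visited at step i = 2.

E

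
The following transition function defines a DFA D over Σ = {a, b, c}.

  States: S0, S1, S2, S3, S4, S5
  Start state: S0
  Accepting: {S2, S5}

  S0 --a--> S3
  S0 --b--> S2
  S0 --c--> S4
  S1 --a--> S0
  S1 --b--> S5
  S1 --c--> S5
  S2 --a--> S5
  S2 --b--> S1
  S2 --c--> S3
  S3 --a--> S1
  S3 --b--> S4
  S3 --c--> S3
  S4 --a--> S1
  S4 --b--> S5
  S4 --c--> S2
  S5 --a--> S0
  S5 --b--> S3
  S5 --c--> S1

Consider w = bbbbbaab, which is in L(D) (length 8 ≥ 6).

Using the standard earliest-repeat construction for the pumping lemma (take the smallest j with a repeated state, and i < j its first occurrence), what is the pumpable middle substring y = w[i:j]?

Run of D on w = b b b b b a a b:
  step 0: S0  (start)
  step 1: S2  (read b: S0→S2)
  step 2: S1  (read b: S2→S1)
  step 3: S5  (read b: S1→S5)
  step 4: S3  (read b: S5→S3)
  step 5: S4  (read b: S3→S4)
  step 6: S1  (read a: S4→S1)   ← first repeat (S1 seen earlier)
  step 7: S0  (read a: S1→S0)
  step 8: S2  (read b: S0→S2)

So i = 2, j = 6, giving x = w[0:2] = bb, y = w[2:6] = bbba, z = w[6:8] = ab.
Check: |xy| = 6 ≤ 6 and |y| = 4 ≥ 1. Reading y takes D from S1 back to S1, so every xyⁱz is accepted.
Since D has 6 states, any run of length ≥ 6 visits 6+1 states, so by pigeonhole some state repeats within the first 6 steps — that repeat gives the pumpable loop.

bbba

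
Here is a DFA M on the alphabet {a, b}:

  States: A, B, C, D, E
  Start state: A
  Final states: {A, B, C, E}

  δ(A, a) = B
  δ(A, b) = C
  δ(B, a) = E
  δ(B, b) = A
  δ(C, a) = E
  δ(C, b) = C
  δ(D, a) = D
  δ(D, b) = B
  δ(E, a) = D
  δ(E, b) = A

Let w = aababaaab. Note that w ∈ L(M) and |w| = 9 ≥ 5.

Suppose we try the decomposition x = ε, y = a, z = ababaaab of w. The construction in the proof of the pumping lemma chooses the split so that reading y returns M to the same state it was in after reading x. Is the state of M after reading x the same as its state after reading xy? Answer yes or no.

no

State sequence: A -a-> B

After x (step 0): A. After xy (step 1): B.
They differ (A ≠ B), so y is not a cycle from the state after x; this split is not the one the pumping-lemma construction produces, and pumping y need not keep the string in L(M).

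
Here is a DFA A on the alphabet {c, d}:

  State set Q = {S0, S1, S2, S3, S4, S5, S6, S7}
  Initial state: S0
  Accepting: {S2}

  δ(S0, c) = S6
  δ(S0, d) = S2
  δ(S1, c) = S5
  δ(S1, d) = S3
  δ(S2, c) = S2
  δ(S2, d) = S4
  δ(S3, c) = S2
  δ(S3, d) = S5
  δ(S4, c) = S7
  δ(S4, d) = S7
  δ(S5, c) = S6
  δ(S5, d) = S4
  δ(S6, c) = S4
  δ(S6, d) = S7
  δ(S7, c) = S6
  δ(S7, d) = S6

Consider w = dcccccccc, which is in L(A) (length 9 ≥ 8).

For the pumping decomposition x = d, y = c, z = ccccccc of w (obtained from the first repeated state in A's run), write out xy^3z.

xy^3z = d·c·c·c·ccccccc = dcccccccccc.
Reading y = c takes A from S2 back to S2, so after x·y·y·y the machine is still in S2, and z then leads to the accepting state S2. Hence dcccccccccc ∈ L(A).

dcccccccccc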